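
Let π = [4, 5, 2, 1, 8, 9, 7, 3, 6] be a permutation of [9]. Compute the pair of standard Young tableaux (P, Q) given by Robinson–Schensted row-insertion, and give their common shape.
P = [1, 3, 6, 9] / [2, 5, 7] / [4, 8];  Q = [1, 2, 5, 6] / [3, 7, 9] / [4, 8];  common shape = (4, 3, 2)

Row-insert the values π_1, π_2, … into P one at a time, bumping the leftmost entry strictly greater than the inserted value down to the next row. The recording tableau Q records, in position (i, j), the step at which that cell was added to P.
  Insert 4 (step 1): P = [4];  Q = [1]
  Insert 5 (step 2): P = [4, 5];  Q = [1, 2]
  Insert 2 (step 3): P = [2, 5] / [4];  Q = [1, 2] / [3]
  Insert 1 (step 4): P = [1, 5] / [2] / [4];  Q = [1, 2] / [3] / [4]
  Insert 8 (step 5): P = [1, 5, 8] / [2] / [4];  Q = [1, 2, 5] / [3] / [4]
  Insert 9 (step 6): P = [1, 5, 8, 9] / [2] / [4];  Q = [1, 2, 5, 6] / [3] / [4]
  Insert 7 (step 7): P = [1, 5, 7, 9] / [2, 8] / [4];  Q = [1, 2, 5, 6] / [3, 7] / [4]
  Insert 3 (step 8): P = [1, 3, 7, 9] / [2, 5] / [4, 8];  Q = [1, 2, 5, 6] / [3, 7] / [4, 8]
  Insert 6 (step 9): P = [1, 3, 6, 9] / [2, 5, 7] / [4, 8];  Q = [1, 2, 5, 6] / [3, 7, 9] / [4, 8]
Final shape: (4, 3, 2).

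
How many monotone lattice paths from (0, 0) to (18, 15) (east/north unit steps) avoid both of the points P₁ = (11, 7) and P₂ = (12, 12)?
Number of paths = 621261072

Inclusion–exclusion. Total paths: C(33, 18) = 1037158320. Through P₁: C(18, 11)·C(15, 7) = 204787440. Through P₂: C(24, 12)·C(9, 6) = 227149104. Since P₁ is strictly southwest of P₂, a monotone path through both must visit P₁ then P₂; paths through both = C(18, 11)·C(6, 1)·C(9, 6) = 16039296. Avoid both = 1037158320 − 204787440 − 227149104 + 16039296 = 621261072.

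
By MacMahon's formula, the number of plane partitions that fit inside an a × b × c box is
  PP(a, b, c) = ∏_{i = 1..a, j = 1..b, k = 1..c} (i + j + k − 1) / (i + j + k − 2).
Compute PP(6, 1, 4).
PP(6, 1, 4) = 210

Evaluate the triple product over i = 1..6, j = 1..1, k = 1..4. The factors are (2/1) · (3/2) · (4/3) · (5/4) · (3/2) · (4/3) · (5/4) · (6/5) · … (24 factors total). The numerators and denominators telescope so the product is an integer; carrying out the multiplication exactly gives PP(6, 1, 4) = 210.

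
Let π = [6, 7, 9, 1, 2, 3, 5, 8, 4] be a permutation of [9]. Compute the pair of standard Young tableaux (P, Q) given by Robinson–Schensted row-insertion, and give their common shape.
P = [1, 2, 3, 4, 8] / [5, 7, 9] / [6];  Q = [1, 2, 3, 7, 8] / [4, 5, 6] / [9];  common shape = (5, 3, 1)

Row-insert the values π_1, π_2, … into P one at a time, bumping the leftmost entry strictly greater than the inserted value down to the next row. The recording tableau Q records, in position (i, j), the step at which that cell was added to P.
  Insert 6 (step 1): P = [6];  Q = [1]
  Insert 7 (step 2): P = [6, 7];  Q = [1, 2]
  Insert 9 (step 3): P = [6, 7, 9];  Q = [1, 2, 3]
  Insert 1 (step 4): P = [1, 7, 9] / [6];  Q = [1, 2, 3] / [4]
  Insert 2 (step 5): P = [1, 2, 9] / [6, 7];  Q = [1, 2, 3] / [4, 5]
  Insert 3 (step 6): P = [1, 2, 3] / [6, 7, 9];  Q = [1, 2, 3] / [4, 5, 6]
  Insert 5 (step 7): P = [1, 2, 3, 5] / [6, 7, 9];  Q = [1, 2, 3, 7] / [4, 5, 6]
  Insert 8 (step 8): P = [1, 2, 3, 5, 8] / [6, 7, 9];  Q = [1, 2, 3, 7, 8] / [4, 5, 6]
  Insert 4 (step 9): P = [1, 2, 3, 4, 8] / [5, 7, 9] / [6];  Q = [1, 2, 3, 7, 8] / [4, 5, 6] / [9]
Final shape: (5, 3, 1).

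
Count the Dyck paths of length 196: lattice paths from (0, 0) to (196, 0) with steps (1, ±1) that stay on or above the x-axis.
C_98 = 57743358069601357782187700608042856334020731624756611000

These Dyck paths are counted by the Catalan number C_n = (1/(n + 1)) · C(2n, n). For n = 98: C_98 = (1/99) · C(196, 98) = 5716592448890534420436582360196242777068052430850904489000/99 = 57743358069601357782187700608042856334020731624756611000.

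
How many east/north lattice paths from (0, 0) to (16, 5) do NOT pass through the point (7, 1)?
Number of paths = 14629

Total paths from (0, 0) to (16, 5): C(21, 16) = 20349. Paths through (7, 1): (paths (0, 0) → (7, 1)) × (paths (7, 1) → (16, 5)) = C(8, 7) · C(13, 9) = 8 · 715 = 5720. Avoidance count = 20349 − 5720 = 14629.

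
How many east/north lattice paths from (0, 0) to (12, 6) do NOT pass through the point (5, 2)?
Number of paths = 11634

Total paths from (0, 0) to (12, 6): C(18, 12) = 18564. Paths through (5, 2): (paths (0, 0) → (5, 2)) × (paths (5, 2) → (12, 6)) = C(7, 5) · C(11, 7) = 21 · 330 = 6930. Avoidance count = 18564 − 6930 = 11634.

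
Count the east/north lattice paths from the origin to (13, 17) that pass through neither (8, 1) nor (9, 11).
Number of paths = 84325899

Inclusion–exclusion. Total paths: C(30, 13) = 119759850. Through P₁: C(9, 8)·C(21, 5) = 183141. Through P₂: C(20, 9)·C(10, 4) = 35271600. Since P₁ is strictly southwest of P₂, a monotone path through both must visit P₁ then P₂; paths through both = C(9, 8)·C(11, 1)·C(10, 4) = 20790. Avoid both = 119759850 − 183141 − 35271600 + 20790 = 84325899.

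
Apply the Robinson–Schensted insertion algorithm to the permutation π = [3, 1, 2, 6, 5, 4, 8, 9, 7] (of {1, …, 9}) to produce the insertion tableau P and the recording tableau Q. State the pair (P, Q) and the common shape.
P = [1, 2, 4, 7, 9] / [3, 5, 8] / [6];  Q = [1, 3, 4, 7, 8] / [2, 5, 9] / [6];  common shape = (5, 3, 1)

Row-insert the values π_1, π_2, … into P one at a time, bumping the leftmost entry strictly greater than the inserted value down to the next row. The recording tableau Q records, in position (i, j), the step at which that cell was added to P.
  Insert 3 (step 1): P = [3];  Q = [1]
  Insert 1 (step 2): P = [1] / [3];  Q = [1] / [2]
  Insert 2 (step 3): P = [1, 2] / [3];  Q = [1, 3] / [2]
  Insert 6 (step 4): P = [1, 2, 6] / [3];  Q = [1, 3, 4] / [2]
  Insert 5 (step 5): P = [1, 2, 5] / [3, 6];  Q = [1, 3, 4] / [2, 5]
  Insert 4 (step 6): P = [1, 2, 4] / [3, 5] / [6];  Q = [1, 3, 4] / [2, 5] / [6]
  Insert 8 (step 7): P = [1, 2, 4, 8] / [3, 5] / [6];  Q = [1, 3, 4, 7] / [2, 5] / [6]
  Insert 9 (step 8): P = [1, 2, 4, 8, 9] / [3, 5] / [6];  Q = [1, 3, 4, 7, 8] / [2, 5] / [6]
  Insert 7 (step 9): P = [1, 2, 4, 7, 9] / [3, 5, 8] / [6];  Q = [1, 3, 4, 7, 8] / [2, 5, 9] / [6]
Final shape: (5, 3, 1).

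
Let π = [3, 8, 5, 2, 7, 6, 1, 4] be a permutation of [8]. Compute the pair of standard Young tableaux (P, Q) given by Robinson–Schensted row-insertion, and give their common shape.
P = [1, 4, 6] / [2, 5] / [3, 7] / [8];  Q = [1, 2, 5] / [3, 6] / [4, 8] / [7];  common shape = (3, 2, 2, 1)

Row-insert the values π_1, π_2, … into P one at a time, bumping the leftmost entry strictly greater than the inserted value down to the next row. The recording tableau Q records, in position (i, j), the step at which that cell was added to P.
  Insert 3 (step 1): P = [3];  Q = [1]
  Insert 8 (step 2): P = [3, 8];  Q = [1, 2]
  Insert 5 (step 3): P = [3, 5] / [8];  Q = [1, 2] / [3]
  Insert 2 (step 4): P = [2, 5] / [3] / [8];  Q = [1, 2] / [3] / [4]
  Insert 7 (step 5): P = [2, 5, 7] / [3] / [8];  Q = [1, 2, 5] / [3] / [4]
  Insert 6 (step 6): P = [2, 5, 6] / [3, 7] / [8];  Q = [1, 2, 5] / [3, 6] / [4]
  Insert 1 (step 7): P = [1, 5, 6] / [2, 7] / [3] / [8];  Q = [1, 2, 5] / [3, 6] / [4] / [7]
  Insert 4 (step 8): P = [1, 4, 6] / [2, 5] / [3, 7] / [8];  Q = [1, 2, 5] / [3, 6] / [4, 8] / [7]
Final shape: (3, 2, 2, 1).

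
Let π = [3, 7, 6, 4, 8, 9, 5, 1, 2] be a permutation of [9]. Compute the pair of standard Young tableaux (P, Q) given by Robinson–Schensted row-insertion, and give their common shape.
P = [1, 2, 5, 9] / [3, 4] / [6, 8] / [7];  Q = [1, 2, 5, 6] / [3, 7] / [4, 9] / [8];  common shape = (4, 2, 2, 1)

Row-insert the values π_1, π_2, … into P one at a time, bumping the leftmost entry strictly greater than the inserted value down to the next row. The recording tableau Q records, in position (i, j), the step at which that cell was added to P.
  Insert 3 (step 1): P = [3];  Q = [1]
  Insert 7 (step 2): P = [3, 7];  Q = [1, 2]
  Insert 6 (step 3): P = [3, 6] / [7];  Q = [1, 2] / [3]
  Insert 4 (step 4): P = [3, 4] / [6] / [7];  Q = [1, 2] / [3] / [4]
  Insert 8 (step 5): P = [3, 4, 8] / [6] / [7];  Q = [1, 2, 5] / [3] / [4]
  Insert 9 (step 6): P = [3, 4, 8, 9] / [6] / [7];  Q = [1, 2, 5, 6] / [3] / [4]
  Insert 5 (step 7): P = [3, 4, 5, 9] / [6, 8] / [7];  Q = [1, 2, 5, 6] / [3, 7] / [4]
  Insert 1 (step 8): P = [1, 4, 5, 9] / [3, 8] / [6] / [7];  Q = [1, 2, 5, 6] / [3, 7] / [4] / [8]
  Insert 2 (step 9): P = [1, 2, 5, 9] / [3, 4] / [6, 8] / [7];  Q = [1, 2, 5, 6] / [3, 7] / [4, 9] / [8]
Final shape: (4, 2, 2, 1).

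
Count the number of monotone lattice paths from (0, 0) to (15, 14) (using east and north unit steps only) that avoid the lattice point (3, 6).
Number of paths = 66977280

Total paths from (0, 0) to (15, 14): C(29, 15) = 77558760. Paths through (3, 6): (paths (0, 0) → (3, 6)) × (paths (3, 6) → (15, 14)) = C(9, 3) · C(20, 12) = 84 · 125970 = 10581480. Avoidance count = 77558760 − 10581480 = 66977280.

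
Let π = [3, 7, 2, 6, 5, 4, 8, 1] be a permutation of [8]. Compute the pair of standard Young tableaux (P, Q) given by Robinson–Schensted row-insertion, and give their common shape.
P = [1, 4, 8] / [2, 5] / [3] / [6] / [7];  Q = [1, 2, 7] / [3, 4] / [5] / [6] / [8];  common shape = (3, 2, 1, 1, 1)

Row-insert the values π_1, π_2, … into P one at a time, bumping the leftmost entry strictly greater than the inserted value down to the next row. The recording tableau Q records, in position (i, j), the step at which that cell was added to P.
  Insert 3 (step 1): P = [3];  Q = [1]
  Insert 7 (step 2): P = [3, 7];  Q = [1, 2]
  Insert 2 (step 3): P = [2, 7] / [3];  Q = [1, 2] / [3]
  Insert 6 (step 4): P = [2, 6] / [3, 7];  Q = [1, 2] / [3, 4]
  Insert 5 (step 5): P = [2, 5] / [3, 6] / [7];  Q = [1, 2] / [3, 4] / [5]
  Insert 4 (step 6): P = [2, 4] / [3, 5] / [6] / [7];  Q = [1, 2] / [3, 4] / [5] / [6]
  Insert 8 (step 7): P = [2, 4, 8] / [3, 5] / [6] / [7];  Q = [1, 2, 7] / [3, 4] / [5] / [6]
  Insert 1 (step 8): P = [1, 4, 8] / [2, 5] / [3] / [6] / [7];  Q = [1, 2, 7] / [3, 4] / [5] / [6] / [8]
Final shape: (3, 2, 1, 1, 1).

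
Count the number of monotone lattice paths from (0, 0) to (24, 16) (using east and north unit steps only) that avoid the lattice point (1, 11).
Number of paths = 62850922290

Total paths from (0, 0) to (24, 16): C(40, 24) = 62852101650. Paths through (1, 11): (paths (0, 0) → (1, 11)) × (paths (1, 11) → (24, 16)) = C(12, 1) · C(28, 23) = 12 · 98280 = 1179360. Avoidance count = 62852101650 − 1179360 = 62850922290.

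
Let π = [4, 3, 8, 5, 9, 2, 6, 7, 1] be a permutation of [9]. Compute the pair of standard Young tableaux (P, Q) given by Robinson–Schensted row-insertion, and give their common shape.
P = [1, 5, 6, 7] / [2, 8, 9] / [3] / [4];  Q = [1, 3, 5, 8] / [2, 4, 7] / [6] / [9];  common shape = (4, 3, 1, 1)

Row-insert the values π_1, π_2, … into P one at a time, bumping the leftmost entry strictly greater than the inserted value down to the next row. The recording tableau Q records, in position (i, j), the step at which that cell was added to P.
  Insert 4 (step 1): P = [4];  Q = [1]
  Insert 3 (step 2): P = [3] / [4];  Q = [1] / [2]
  Insert 8 (step 3): P = [3, 8] / [4];  Q = [1, 3] / [2]
  Insert 5 (step 4): P = [3, 5] / [4, 8];  Q = [1, 3] / [2, 4]
  Insert 9 (step 5): P = [3, 5, 9] / [4, 8];  Q = [1, 3, 5] / [2, 4]
  Insert 2 (step 6): P = [2, 5, 9] / [3, 8] / [4];  Q = [1, 3, 5] / [2, 4] / [6]
  Insert 6 (step 7): P = [2, 5, 6] / [3, 8, 9] / [4];  Q = [1, 3, 5] / [2, 4, 7] / [6]
  Insert 7 (step 8): P = [2, 5, 6, 7] / [3, 8, 9] / [4];  Q = [1, 3, 5, 8] / [2, 4, 7] / [6]
  Insert 1 (step 9): P = [1, 5, 6, 7] / [2, 8, 9] / [3] / [4];  Q = [1, 3, 5, 8] / [2, 4, 7] / [6] / [9]
Final shape: (4, 3, 1, 1).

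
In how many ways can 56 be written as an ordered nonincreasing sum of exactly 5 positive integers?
p(56, 5 parts) = 4033

Partitions of n into exactly k parts are in bijection with partitions of n − k into at most k parts (subtract 1 from each part). So p(56, exactly 5) = p(51, parts ≤ 5). Computing via the recurrence p(m, j) = p(m, j−1) + p(m−j, j) gives 4033.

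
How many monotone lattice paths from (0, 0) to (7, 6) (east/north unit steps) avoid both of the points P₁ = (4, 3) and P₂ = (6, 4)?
Number of paths = 701

Inclusion–exclusion. Total paths: C(13, 7) = 1716. Through P₁: C(7, 4)·C(6, 3) = 700. Through P₂: C(10, 6)·C(3, 1) = 630. Since P₁ is strictly southwest of P₂, a monotone path through both must visit P₁ then P₂; paths through both = C(7, 4)·C(3, 2)·C(3, 1) = 315. Avoid both = 1716 − 700 − 630 + 315 = 701.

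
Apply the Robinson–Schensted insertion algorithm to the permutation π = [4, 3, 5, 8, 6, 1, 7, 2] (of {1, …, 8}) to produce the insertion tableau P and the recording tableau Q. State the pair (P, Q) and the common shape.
P = [1, 2, 6, 7] / [3, 5] / [4, 8];  Q = [1, 3, 4, 7] / [2, 5] / [6, 8];  common shape = (4, 2, 2)

Row-insert the values π_1, π_2, … into P one at a time, bumping the leftmost entry strictly greater than the inserted value down to the next row. The recording tableau Q records, in position (i, j), the step at which that cell was added to P.
  Insert 4 (step 1): P = [4];  Q = [1]
  Insert 3 (step 2): P = [3] / [4];  Q = [1] / [2]
  Insert 5 (step 3): P = [3, 5] / [4];  Q = [1, 3] / [2]
  Insert 8 (step 4): P = [3, 5, 8] / [4];  Q = [1, 3, 4] / [2]
  Insert 6 (step 5): P = [3, 5, 6] / [4, 8];  Q = [1, 3, 4] / [2, 5]
  Insert 1 (step 6): P = [1, 5, 6] / [3, 8] / [4];  Q = [1, 3, 4] / [2, 5] / [6]
  Insert 7 (step 7): P = [1, 5, 6, 7] / [3, 8] / [4];  Q = [1, 3, 4, 7] / [2, 5] / [6]
  Insert 2 (step 8): P = [1, 2, 6, 7] / [3, 5] / [4, 8];  Q = [1, 3, 4, 7] / [2, 5] / [6, 8]
Final shape: (4, 2, 2).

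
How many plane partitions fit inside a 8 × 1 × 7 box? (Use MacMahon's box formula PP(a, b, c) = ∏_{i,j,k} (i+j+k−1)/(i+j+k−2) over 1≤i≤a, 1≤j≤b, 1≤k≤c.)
PP(8, 1, 7) = 6435

Evaluate the triple product over i = 1..8, j = 1..1, k = 1..7. The factors are (2/1) · (3/2) · (4/3) · (5/4) · (6/5) · (7/6) · (8/7) · (3/2) · … (56 factors total). The numerators and denominators telescope so the product is an integer; carrying out the multiplication exactly gives PP(8, 1, 7) = 6435.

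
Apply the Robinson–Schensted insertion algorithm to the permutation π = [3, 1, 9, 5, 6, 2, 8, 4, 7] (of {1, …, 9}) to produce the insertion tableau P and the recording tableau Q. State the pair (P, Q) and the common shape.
P = [1, 2, 4, 7] / [3, 5, 6, 8] / [9];  Q = [1, 3, 5, 7] / [2, 4, 8, 9] / [6];  common shape = (4, 4, 1)

Row-insert the values π_1, π_2, … into P one at a time, bumping the leftmost entry strictly greater than the inserted value down to the next row. The recording tableau Q records, in position (i, j), the step at which that cell was added to P.
  Insert 3 (step 1): P = [3];  Q = [1]
  Insert 1 (step 2): P = [1] / [3];  Q = [1] / [2]
  Insert 9 (step 3): P = [1, 9] / [3];  Q = [1, 3] / [2]
  Insert 5 (step 4): P = [1, 5] / [3, 9];  Q = [1, 3] / [2, 4]
  Insert 6 (step 5): P = [1, 5, 6] / [3, 9];  Q = [1, 3, 5] / [2, 4]
  Insert 2 (step 6): P = [1, 2, 6] / [3, 5] / [9];  Q = [1, 3, 5] / [2, 4] / [6]
  Insert 8 (step 7): P = [1, 2, 6, 8] / [3, 5] / [9];  Q = [1, 3, 5, 7] / [2, 4] / [6]
  Insert 4 (step 8): P = [1, 2, 4, 8] / [3, 5, 6] / [9];  Q = [1, 3, 5, 7] / [2, 4, 8] / [6]
  Insert 7 (step 9): P = [1, 2, 4, 7] / [3, 5, 6, 8] / [9];  Q = [1, 3, 5, 7] / [2, 4, 8, 9] / [6]
Final shape: (4, 4, 1).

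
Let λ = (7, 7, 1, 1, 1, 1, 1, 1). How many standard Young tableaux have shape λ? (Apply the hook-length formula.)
# SYT of shape (7, 7, 1, 1, 1, 1, 1, 1) = 5116320

Hook-length formula: f^λ = n! / Π hook(c), product over all cells c of the Young diagram. For λ = (7, 7, 1, 1, 1, 1, 1, 1), n = 20 boxes. Hook lengths by row (left-to-right, top-to-bottom): [14, 7, 6, 5, 4, 3, 2]; [13, 6, 5, 4, 3, 2, 1]; [6]; [5]; [4]; [3]; [2]; [1]. Product of hooks = 475517952000. So f^λ = 20! / 475517952000 = 2432902008176640000 / 475517952000 = 5116320.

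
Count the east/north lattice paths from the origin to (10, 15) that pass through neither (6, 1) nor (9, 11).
Number of paths = 2417550

Inclusion–exclusion. Total paths: C(25, 10) = 3268760. Through P₁: C(7, 6)·C(18, 4) = 21420. Through P₂: C(20, 9)·C(5, 1) = 839800. Since P₁ is strictly southwest of P₂, a monotone path through both must visit P₁ then P₂; paths through both = C(7, 6)·C(13, 3)·C(5, 1) = 10010. Avoid both = 3268760 − 21420 − 839800 + 10010 = 2417550.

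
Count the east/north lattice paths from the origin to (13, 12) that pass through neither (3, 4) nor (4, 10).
Number of paths = 3627190

Inclusion–exclusion. Total paths: C(25, 13) = 5200300. Through P₁: C(7, 3)·C(18, 10) = 1531530. Through P₂: C(14, 4)·C(11, 9) = 55055. Since P₁ is strictly southwest of P₂, a monotone path through both must visit P₁ then P₂; paths through both = C(7, 3)·C(7, 1)·C(11, 9) = 13475. Avoid both = 5200300 − 1531530 − 55055 + 13475 = 3627190.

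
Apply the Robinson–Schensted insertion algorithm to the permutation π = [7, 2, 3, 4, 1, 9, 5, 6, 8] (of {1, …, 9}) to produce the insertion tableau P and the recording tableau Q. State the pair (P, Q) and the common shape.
P = [1, 3, 4, 5, 6, 8] / [2, 9] / [7];  Q = [1, 3, 4, 6, 8, 9] / [2, 7] / [5];  common shape = (6, 2, 1)

Row-insert the values π_1, π_2, … into P one at a time, bumping the leftmost entry strictly greater than the inserted value down to the next row. The recording tableau Q records, in position (i, j), the step at which that cell was added to P.
  Insert 7 (step 1): P = [7];  Q = [1]
  Insert 2 (step 2): P = [2] / [7];  Q = [1] / [2]
  Insert 3 (step 3): P = [2, 3] / [7];  Q = [1, 3] / [2]
  Insert 4 (step 4): P = [2, 3, 4] / [7];  Q = [1, 3, 4] / [2]
  Insert 1 (step 5): P = [1, 3, 4] / [2] / [7];  Q = [1, 3, 4] / [2] / [5]
  Insert 9 (step 6): P = [1, 3, 4, 9] / [2] / [7];  Q = [1, 3, 4, 6] / [2] / [5]
  Insert 5 (step 7): P = [1, 3, 4, 5] / [2, 9] / [7];  Q = [1, 3, 4, 6] / [2, 7] / [5]
  Insert 6 (step 8): P = [1, 3, 4, 5, 6] / [2, 9] / [7];  Q = [1, 3, 4, 6, 8] / [2, 7] / [5]
  Insert 8 (step 9): P = [1, 3, 4, 5, 6, 8] / [2, 9] / [7];  Q = [1, 3, 4, 6, 8, 9] / [2, 7] / [5]
Final shape: (6, 2, 1).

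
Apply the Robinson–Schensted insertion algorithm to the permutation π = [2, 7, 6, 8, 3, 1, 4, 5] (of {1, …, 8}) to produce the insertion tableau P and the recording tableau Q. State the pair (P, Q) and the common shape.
P = [1, 3, 4, 5] / [2, 8] / [6] / [7];  Q = [1, 2, 4, 8] / [3, 7] / [5] / [6];  common shape = (4, 2, 1, 1)

Row-insert the values π_1, π_2, … into P one at a time, bumping the leftmost entry strictly greater than the inserted value down to the next row. The recording tableau Q records, in position (i, j), the step at which that cell was added to P.
  Insert 2 (step 1): P = [2];  Q = [1]
  Insert 7 (step 2): P = [2, 7];  Q = [1, 2]
  Insert 6 (step 3): P = [2, 6] / [7];  Q = [1, 2] / [3]
  Insert 8 (step 4): P = [2, 6, 8] / [7];  Q = [1, 2, 4] / [3]
  Insert 3 (step 5): P = [2, 3, 8] / [6] / [7];  Q = [1, 2, 4] / [3] / [5]
  Insert 1 (step 6): P = [1, 3, 8] / [2] / [6] / [7];  Q = [1, 2, 4] / [3] / [5] / [6]
  Insert 4 (step 7): P = [1, 3, 4] / [2, 8] / [6] / [7];  Q = [1, 2, 4] / [3, 7] / [5] / [6]
  Insert 5 (step 8): P = [1, 3, 4, 5] / [2, 8] / [6] / [7];  Q = [1, 2, 4, 8] / [3, 7] / [5] / [6]
Final shape: (4, 2, 1, 1).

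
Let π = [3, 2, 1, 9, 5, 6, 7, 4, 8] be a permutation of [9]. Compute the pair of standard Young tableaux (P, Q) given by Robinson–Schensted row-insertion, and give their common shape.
P = [1, 4, 6, 7, 8] / [2, 5] / [3, 9];  Q = [1, 4, 6, 7, 9] / [2, 5] / [3, 8];  common shape = (5, 2, 2)

Row-insert the values π_1, π_2, … into P one at a time, bumping the leftmost entry strictly greater than the inserted value down to the next row. The recording tableau Q records, in position (i, j), the step at which that cell was added to P.
  Insert 3 (step 1): P = [3];  Q = [1]
  Insert 2 (step 2): P = [2] / [3];  Q = [1] / [2]
  Insert 1 (step 3): P = [1] / [2] / [3];  Q = [1] / [2] / [3]
  Insert 9 (step 4): P = [1, 9] / [2] / [3];  Q = [1, 4] / [2] / [3]
  Insert 5 (step 5): P = [1, 5] / [2, 9] / [3];  Q = [1, 4] / [2, 5] / [3]
  Insert 6 (step 6): P = [1, 5, 6] / [2, 9] / [3];  Q = [1, 4, 6] / [2, 5] / [3]
  Insert 7 (step 7): P = [1, 5, 6, 7] / [2, 9] / [3];  Q = [1, 4, 6, 7] / [2, 5] / [3]
  Insert 4 (step 8): P = [1, 4, 6, 7] / [2, 5] / [3, 9];  Q = [1, 4, 6, 7] / [2, 5] / [3, 8]
  Insert 8 (step 9): P = [1, 4, 6, 7, 8] / [2, 5] / [3, 9];  Q = [1, 4, 6, 7, 9] / [2, 5] / [3, 8]
Final shape: (5, 2, 2).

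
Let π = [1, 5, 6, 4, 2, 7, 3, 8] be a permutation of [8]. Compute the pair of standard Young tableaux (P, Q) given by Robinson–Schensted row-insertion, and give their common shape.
P = [1, 2, 3, 7, 8] / [4, 6] / [5];  Q = [1, 2, 3, 6, 8] / [4, 7] / [5];  common shape = (5, 2, 1)

Row-insert the values π_1, π_2, … into P one at a time, bumping the leftmost entry strictly greater than the inserted value down to the next row. The recording tableau Q records, in position (i, j), the step at which that cell was added to P.
  Insert 1 (step 1): P = [1];  Q = [1]
  Insert 5 (step 2): P = [1, 5];  Q = [1, 2]
  Insert 6 (step 3): P = [1, 5, 6];  Q = [1, 2, 3]
  Insert 4 (step 4): P = [1, 4, 6] / [5];  Q = [1, 2, 3] / [4]
  Insert 2 (step 5): P = [1, 2, 6] / [4] / [5];  Q = [1, 2, 3] / [4] / [5]
  Insert 7 (step 6): P = [1, 2, 6, 7] / [4] / [5];  Q = [1, 2, 3, 6] / [4] / [5]
  Insert 3 (step 7): P = [1, 2, 3, 7] / [4, 6] / [5];  Q = [1, 2, 3, 6] / [4, 7] / [5]
  Insert 8 (step 8): P = [1, 2, 3, 7, 8] / [4, 6] / [5];  Q = [1, 2, 3, 6, 8] / [4, 7] / [5]
Final shape: (5, 2, 1).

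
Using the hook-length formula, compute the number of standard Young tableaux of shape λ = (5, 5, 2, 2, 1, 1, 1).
# SYT of shape (5, 5, 2, 2, 1, 1, 1) = 1485120

Hook-length formula: f^λ = n! / Π hook(c), product over all cells c of the Young diagram. For λ = (5, 5, 2, 2, 1, 1, 1), n = 17 boxes. Hook lengths by row (left-to-right, top-to-bottom): [11, 7, 4, 3, 2]; [10, 6, 3, 2, 1]; [6, 2]; [5, 1]; [3]; [2]; [1]. Product of hooks = 239500800. So f^λ = 17! / 239500800 = 355687428096000 / 239500800 = 1485120.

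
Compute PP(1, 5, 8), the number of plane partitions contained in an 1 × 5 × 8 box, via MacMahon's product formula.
PP(1, 5, 8) = 1287

Evaluate the triple product over i = 1..1, j = 1..5, k = 1..8. The factors are (2/1) · (3/2) · (4/3) · (5/4) · (6/5) · (7/6) · (8/7) · (9/8) · … (40 factors total). The numerators and denominators telescope so the product is an integer; carrying out the multiplication exactly gives PP(1, 5, 8) = 1287.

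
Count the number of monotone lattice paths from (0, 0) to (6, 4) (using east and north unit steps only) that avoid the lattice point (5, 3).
Number of paths = 98

Total paths from (0, 0) to (6, 4): C(10, 6) = 210. Paths through (5, 3): (paths (0, 0) → (5, 3)) × (paths (5, 3) → (6, 4)) = C(8, 5) · C(2, 1) = 56 · 2 = 112. Avoidance count = 210 − 112 = 98.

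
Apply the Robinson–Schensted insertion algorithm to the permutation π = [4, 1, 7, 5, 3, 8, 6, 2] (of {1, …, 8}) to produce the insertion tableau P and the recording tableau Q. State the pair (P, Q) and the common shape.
P = [1, 2, 6] / [3, 5, 8] / [4] / [7];  Q = [1, 3, 6] / [2, 4, 7] / [5] / [8];  common shape = (3, 3, 1, 1)

Row-insert the values π_1, π_2, … into P one at a time, bumping the leftmost entry strictly greater than the inserted value down to the next row. The recording tableau Q records, in position (i, j), the step at which that cell was added to P.
  Insert 4 (step 1): P = [4];  Q = [1]
  Insert 1 (step 2): P = [1] / [4];  Q = [1] / [2]
  Insert 7 (step 3): P = [1, 7] / [4];  Q = [1, 3] / [2]
  Insert 5 (step 4): P = [1, 5] / [4, 7];  Q = [1, 3] / [2, 4]
  Insert 3 (step 5): P = [1, 3] / [4, 5] / [7];  Q = [1, 3] / [2, 4] / [5]
  Insert 8 (step 6): P = [1, 3, 8] / [4, 5] / [7];  Q = [1, 3, 6] / [2, 4] / [5]
  Insert 6 (step 7): P = [1, 3, 6] / [4, 5, 8] / [7];  Q = [1, 3, 6] / [2, 4, 7] / [5]
  Insert 2 (step 8): P = [1, 2, 6] / [3, 5, 8] / [4] / [7];  Q = [1, 3, 6] / [2, 4, 7] / [5] / [8]
Final shape: (3, 3, 1, 1).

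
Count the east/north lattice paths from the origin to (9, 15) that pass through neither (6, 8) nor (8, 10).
Number of paths = 792704

Inclusion–exclusion. Total paths: C(24, 9) = 1307504. Through P₁: C(14, 6)·C(10, 3) = 360360. Through P₂: C(18, 8)·C(6, 1) = 262548. Since P₁ is strictly southwest of P₂, a monotone path through both must visit P₁ then P₂; paths through both = C(14, 6)·C(4, 2)·C(6, 1) = 108108. Avoid both = 1307504 − 360360 − 262548 + 108108 = 792704.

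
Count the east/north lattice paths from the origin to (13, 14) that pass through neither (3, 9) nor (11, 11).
Number of paths = 12442320

Inclusion–exclusion. Total paths: C(27, 13) = 20058300. Through P₁: C(12, 3)·C(15, 10) = 660660. Through P₂: C(22, 11)·C(5, 2) = 7054320. Since P₁ is strictly southwest of P₂, a monotone path through both must visit P₁ then P₂; paths through both = C(12, 3)·C(10, 8)·C(5, 2) = 99000. Avoid both = 20058300 − 660660 − 7054320 + 99000 = 12442320.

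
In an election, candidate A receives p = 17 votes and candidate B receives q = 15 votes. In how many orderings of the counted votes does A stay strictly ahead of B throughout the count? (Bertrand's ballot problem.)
Strict-lead orderings = 35357670

Total orderings of the 32 votes with 17 for A: C(32, 17) = 565722720. By the Bertrand ballot formula (Cycle Lemma / reflection principle), the number of orderings in which A is strictly ahead of B throughout is (p − q)/(p + q) · C(p + q, p) = (17 − 15)/(17 + 15) · 565722720 = 35357670.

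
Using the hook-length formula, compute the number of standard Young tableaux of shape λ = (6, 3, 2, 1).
# SYT of shape (6, 3, 2, 1) = 5632

Hook-length formula: f^λ = n! / Π hook(c), product over all cells c of the Young diagram. For λ = (6, 3, 2, 1), n = 12 boxes. Hook lengths by row (left-to-right, top-to-bottom): [9, 7, 5, 3, 2, 1]; [5, 3, 1]; [3, 1]; [1]. Product of hooks = 85050. So f^λ = 12! / 85050 = 479001600 / 85050 = 5632.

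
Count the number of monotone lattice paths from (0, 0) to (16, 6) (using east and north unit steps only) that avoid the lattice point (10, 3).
Number of paths = 50589

Total paths from (0, 0) to (16, 6): C(22, 16) = 74613. Paths through (10, 3): (paths (0, 0) → (10, 3)) × (paths (10, 3) → (16, 6)) = C(13, 10) · C(9, 6) = 286 · 84 = 24024. Avoidance count = 74613 − 24024 = 50589.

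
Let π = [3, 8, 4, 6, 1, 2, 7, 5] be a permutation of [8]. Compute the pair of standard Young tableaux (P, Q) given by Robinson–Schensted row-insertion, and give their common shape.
P = [1, 2, 5, 7] / [3, 4, 6] / [8];  Q = [1, 2, 4, 7] / [3, 6, 8] / [5];  common shape = (4, 3, 1)

Row-insert the values π_1, π_2, … into P one at a time, bumping the leftmost entry strictly greater than the inserted value down to the next row. The recording tableau Q records, in position (i, j), the step at which that cell was added to P.
  Insert 3 (step 1): P = [3];  Q = [1]
  Insert 8 (step 2): P = [3, 8];  Q = [1, 2]
  Insert 4 (step 3): P = [3, 4] / [8];  Q = [1, 2] / [3]
  Insert 6 (step 4): P = [3, 4, 6] / [8];  Q = [1, 2, 4] / [3]
  Insert 1 (step 5): P = [1, 4, 6] / [3] / [8];  Q = [1, 2, 4] / [3] / [5]
  Insert 2 (step 6): P = [1, 2, 6] / [3, 4] / [8];  Q = [1, 2, 4] / [3, 6] / [5]
  Insert 7 (step 7): P = [1, 2, 6, 7] / [3, 4] / [8];  Q = [1, 2, 4, 7] / [3, 6] / [5]
  Insert 5 (step 8): P = [1, 2, 5, 7] / [3, 4, 6] / [8];  Q = [1, 2, 4, 7] / [3, 6, 8] / [5]
Final shape: (4, 3, 1).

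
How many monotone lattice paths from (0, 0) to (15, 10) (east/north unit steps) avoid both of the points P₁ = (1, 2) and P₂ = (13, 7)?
Number of paths = 1719890

Inclusion–exclusion. Total paths: C(25, 15) = 3268760. Through P₁: C(3, 1)·C(22, 14) = 959310. Through P₂: C(20, 13)·C(5, 2) = 775200. Since P₁ is strictly southwest of P₂, a monotone path through both must visit P₁ then P₂; paths through both = C(3, 1)·C(17, 12)·C(5, 2) = 185640. Avoid both = 3268760 − 959310 − 775200 + 185640 = 1719890.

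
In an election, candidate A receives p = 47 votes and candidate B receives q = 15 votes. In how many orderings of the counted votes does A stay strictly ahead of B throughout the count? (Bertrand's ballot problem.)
Strict-lead orderings = 48027225765120

Total orderings of the 62 votes with 47 for A: C(62, 47) = 93052749919920. By the Bertrand ballot formula (Cycle Lemma / reflection principle), the number of orderings in which A is strictly ahead of B throughout is (p − q)/(p + q) · C(p + q, p) = (47 − 15)/(47 + 15) · 93052749919920 = 48027225765120.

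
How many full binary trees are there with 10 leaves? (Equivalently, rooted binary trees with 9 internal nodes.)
C_9 = 4862

These full binary trees are counted by the Catalan number C_n = (1/(n + 1)) · C(2n, n). For n = 9: C_9 = (1/10) · C(18, 9) = 48620/10 = 4862.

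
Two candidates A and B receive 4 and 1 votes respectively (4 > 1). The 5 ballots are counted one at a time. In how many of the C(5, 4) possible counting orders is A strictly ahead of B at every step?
Strict-lead orderings = 3

Total orderings of the 5 votes with 4 for A: C(5, 4) = 5. By the Bertrand ballot formula (Cycle Lemma / reflection principle), the number of orderings in which A is strictly ahead of B throughout is (p − q)/(p + q) · C(p + q, p) = (4 − 1)/(4 + 1) · 5 = 3.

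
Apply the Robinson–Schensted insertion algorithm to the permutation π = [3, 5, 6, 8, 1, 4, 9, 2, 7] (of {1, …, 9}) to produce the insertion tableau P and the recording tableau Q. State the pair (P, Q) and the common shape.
P = [1, 2, 6, 7, 9] / [3, 4, 8] / [5];  Q = [1, 2, 3, 4, 7] / [5, 6, 9] / [8];  common shape = (5, 3, 1)

Row-insert the values π_1, π_2, … into P one at a time, bumping the leftmost entry strictly greater than the inserted value down to the next row. The recording tableau Q records, in position (i, j), the step at which that cell was added to P.
  Insert 3 (step 1): P = [3];  Q = [1]
  Insert 5 (step 2): P = [3, 5];  Q = [1, 2]
  Insert 6 (step 3): P = [3, 5, 6];  Q = [1, 2, 3]
  Insert 8 (step 4): P = [3, 5, 6, 8];  Q = [1, 2, 3, 4]
  Insert 1 (step 5): P = [1, 5, 6, 8] / [3];  Q = [1, 2, 3, 4] / [5]
  Insert 4 (step 6): P = [1, 4, 6, 8] / [3, 5];  Q = [1, 2, 3, 4] / [5, 6]
  Insert 9 (step 7): P = [1, 4, 6, 8, 9] / [3, 5];  Q = [1, 2, 3, 4, 7] / [5, 6]
  Insert 2 (step 8): P = [1, 2, 6, 8, 9] / [3, 4] / [5];  Q = [1, 2, 3, 4, 7] / [5, 6] / [8]
  Insert 7 (step 9): P = [1, 2, 6, 7, 9] / [3, 4, 8] / [5];  Q = [1, 2, 3, 4, 7] / [5, 6, 9] / [8]
Final shape: (5, 3, 1).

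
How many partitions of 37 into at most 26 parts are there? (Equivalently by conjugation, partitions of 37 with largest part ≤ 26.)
p(37, parts ≤ 26) = 21498

Use the recurrence p(n, m) = p(n, m−1) + p(n−m, m): either the largest part is < m (count p(n, m−1)) or the largest part is exactly m (remove one copy of m, count p(n−m, m)). With p(0, ·) = 1 this gives p(37, parts ≤ 26) = 21498. (By conjugating Young diagrams, this also counts partitions of 37 into at most 26 parts.)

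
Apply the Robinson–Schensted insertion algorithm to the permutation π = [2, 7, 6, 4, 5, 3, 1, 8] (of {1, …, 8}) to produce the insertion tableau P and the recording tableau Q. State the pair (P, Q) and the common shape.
P = [1, 3, 5, 8] / [2] / [4] / [6] / [7];  Q = [1, 2, 5, 8] / [3] / [4] / [6] / [7];  common shape = (4, 1, 1, 1, 1)

Row-insert the values π_1, π_2, … into P one at a time, bumping the leftmost entry strictly greater than the inserted value down to the next row. The recording tableau Q records, in position (i, j), the step at which that cell was added to P.
  Insert 2 (step 1): P = [2];  Q = [1]
  Insert 7 (step 2): P = [2, 7];  Q = [1, 2]
  Insert 6 (step 3): P = [2, 6] / [7];  Q = [1, 2] / [3]
  Insert 4 (step 4): P = [2, 4] / [6] / [7];  Q = [1, 2] / [3] / [4]
  Insert 5 (step 5): P = [2, 4, 5] / [6] / [7];  Q = [1, 2, 5] / [3] / [4]
  Insert 3 (step 6): P = [2, 3, 5] / [4] / [6] / [7];  Q = [1, 2, 5] / [3] / [4] / [6]
  Insert 1 (step 7): P = [1, 3, 5] / [2] / [4] / [6] / [7];  Q = [1, 2, 5] / [3] / [4] / [6] / [7]
  Insert 8 (step 8): P = [1, 3, 5, 8] / [2] / [4] / [6] / [7];  Q = [1, 2, 5, 8] / [3] / [4] / [6] / [7]
Final shape: (4, 1, 1, 1, 1).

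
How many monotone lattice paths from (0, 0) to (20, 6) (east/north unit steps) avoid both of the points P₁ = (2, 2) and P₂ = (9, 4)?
Number of paths = 147418

Inclusion–exclusion. Total paths: C(26, 20) = 230230. Through P₁: C(4, 2)·C(22, 18) = 43890. Through P₂: C(13, 9)·C(13, 11) = 55770. Since P₁ is strictly southwest of P₂, a monotone path through both must visit P₁ then P₂; paths through both = C(4, 2)·C(9, 7)·C(13, 11) = 16848. Avoid both = 230230 − 43890 − 55770 + 16848 = 147418.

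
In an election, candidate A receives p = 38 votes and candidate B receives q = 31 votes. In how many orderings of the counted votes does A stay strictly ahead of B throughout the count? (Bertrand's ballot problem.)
Strict-lead orderings = 4036581322613551712

Total orderings of the 69 votes with 38 for A: C(69, 38) = 39789158751476438304. By the Bertrand ballot formula (Cycle Lemma / reflection principle), the number of orderings in which A is strictly ahead of B throughout is (p − q)/(p + q) · C(p + q, p) = (38 − 31)/(38 + 31) · 39789158751476438304 = 4036581322613551712.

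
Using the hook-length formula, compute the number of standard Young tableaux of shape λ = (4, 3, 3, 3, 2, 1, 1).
# SYT of shape (4, 3, 3, 3, 2, 1, 1) = 1050192

Hook-length formula: f^λ = n! / Π hook(c), product over all cells c of the Young diagram. For λ = (4, 3, 3, 3, 2, 1, 1), n = 17 boxes. Hook lengths by row (left-to-right, top-to-bottom): [10, 7, 5, 1]; [8, 5, 3]; [7, 4, 2]; [6, 3, 1]; [4, 1]; [2]; [1]. Product of hooks = 338688000. So f^λ = 17! / 338688000 = 355687428096000 / 338688000 = 1050192.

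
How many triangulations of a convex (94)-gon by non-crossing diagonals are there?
C_92 = 15487357822491889407128326963778343232013931127835600

These polygon triangulations are counted by the Catalan number C_n = (1/(n + 1)) · C(2n, n). For n = 92: C_92 = (1/93) · C(184, 92) = 1440324277491745714862934407631385920577295594888710800/93 = 15487357822491889407128326963778343232013931127835600.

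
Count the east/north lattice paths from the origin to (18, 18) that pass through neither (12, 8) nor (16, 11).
Number of paths = 7755725520

Inclusion–exclusion. Total paths: C(36, 18) = 9075135300. Through P₁: C(20, 12)·C(16, 6) = 1008767760. Through P₂: C(27, 16)·C(9, 2) = 469364220. Since P₁ is strictly southwest of P₂, a monotone path through both must visit P₁ then P₂; paths through both = C(20, 12)·C(7, 4)·C(9, 2) = 158722200. Avoid both = 9075135300 − 1008767760 − 469364220 + 158722200 = 7755725520.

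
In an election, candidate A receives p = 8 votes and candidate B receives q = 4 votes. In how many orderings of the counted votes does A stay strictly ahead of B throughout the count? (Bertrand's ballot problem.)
Strict-lead orderings = 165

Total orderings of the 12 votes with 8 for A: C(12, 8) = 495. By the Bertrand ballot formula (Cycle Lemma / reflection principle), the number of orderings in which A is strictly ahead of B throughout is (p − q)/(p + q) · C(p + q, p) = (8 − 4)/(8 + 4) · 495 = 165.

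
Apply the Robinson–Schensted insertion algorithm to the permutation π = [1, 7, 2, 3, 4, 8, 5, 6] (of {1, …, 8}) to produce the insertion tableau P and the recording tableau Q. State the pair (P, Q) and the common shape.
P = [1, 2, 3, 4, 5, 6] / [7, 8];  Q = [1, 2, 4, 5, 6, 8] / [3, 7];  common shape = (6, 2)

Row-insert the values π_1, π_2, … into P one at a time, bumping the leftmost entry strictly greater than the inserted value down to the next row. The recording tableau Q records, in position (i, j), the step at which that cell was added to P.
  Insert 1 (step 1): P = [1];  Q = [1]
  Insert 7 (step 2): P = [1, 7];  Q = [1, 2]
  Insert 2 (step 3): P = [1, 2] / [7];  Q = [1, 2] / [3]
  Insert 3 (step 4): P = [1, 2, 3] / [7];  Q = [1, 2, 4] / [3]
  Insert 4 (step 5): P = [1, 2, 3, 4] / [7];  Q = [1, 2, 4, 5] / [3]
  Insert 8 (step 6): P = [1, 2, 3, 4, 8] / [7];  Q = [1, 2, 4, 5, 6] / [3]
  Insert 5 (step 7): P = [1, 2, 3, 4, 5] / [7, 8];  Q = [1, 2, 4, 5, 6] / [3, 7]
  Insert 6 (step 8): P = [1, 2, 3, 4, 5, 6] / [7, 8];  Q = [1, 2, 4, 5, 6, 8] / [3, 7]
Final shape: (6, 2).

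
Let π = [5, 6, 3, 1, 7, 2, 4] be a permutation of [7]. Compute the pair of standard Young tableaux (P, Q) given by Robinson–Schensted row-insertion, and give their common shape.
P = [1, 2, 4] / [3, 6, 7] / [5];  Q = [1, 2, 5] / [3, 6, 7] / [4];  common shape = (3, 3, 1)

Row-insert the values π_1, π_2, … into P one at a time, bumping the leftmost entry strictly greater than the inserted value down to the next row. The recording tableau Q records, in position (i, j), the step at which that cell was added to P.
  Insert 5 (step 1): P = [5];  Q = [1]
  Insert 6 (step 2): P = [5, 6];  Q = [1, 2]
  Insert 3 (step 3): P = [3, 6] / [5];  Q = [1, 2] / [3]
  Insert 1 (step 4): P = [1, 6] / [3] / [5];  Q = [1, 2] / [3] / [4]
  Insert 7 (step 5): P = [1, 6, 7] / [3] / [5];  Q = [1, 2, 5] / [3] / [4]
  Insert 2 (step 6): P = [1, 2, 7] / [3, 6] / [5];  Q = [1, 2, 5] / [3, 6] / [4]
  Insert 4 (step 7): P = [1, 2, 4] / [3, 6, 7] / [5];  Q = [1, 2, 5] / [3, 6, 7] / [4]
Final shape: (3, 3, 1).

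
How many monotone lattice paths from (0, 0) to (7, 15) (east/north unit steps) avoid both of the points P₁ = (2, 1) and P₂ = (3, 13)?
Number of paths = 127845

Inclusion–exclusion. Total paths: C(22, 7) = 170544. Through P₁: C(3, 2)·C(19, 5) = 34884. Through P₂: C(16, 3)·C(6, 4) = 8400. Since P₁ is strictly southwest of P₂, a monotone path through both must visit P₁ then P₂; paths through both = C(3, 2)·C(13, 1)·C(6, 4) = 585. Avoid both = 170544 − 34884 − 8400 + 585 = 127845.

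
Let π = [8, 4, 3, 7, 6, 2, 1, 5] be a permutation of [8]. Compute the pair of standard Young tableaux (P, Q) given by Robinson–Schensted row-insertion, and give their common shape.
P = [1, 5] / [2, 6] / [3, 7] / [4] / [8];  Q = [1, 4] / [2, 5] / [3, 8] / [6] / [7];  common shape = (2, 2, 2, 1, 1)

Row-insert the values π_1, π_2, … into P one at a time, bumping the leftmost entry strictly greater than the inserted value down to the next row. The recording tableau Q records, in position (i, j), the step at which that cell was added to P.
  Insert 8 (step 1): P = [8];  Q = [1]
  Insert 4 (step 2): P = [4] / [8];  Q = [1] / [2]
  Insert 3 (step 3): P = [3] / [4] / [8];  Q = [1] / [2] / [3]
  Insert 7 (step 4): P = [3, 7] / [4] / [8];  Q = [1, 4] / [2] / [3]
  Insert 6 (step 5): P = [3, 6] / [4, 7] / [8];  Q = [1, 4] / [2, 5] / [3]
  Insert 2 (step 6): P = [2, 6] / [3, 7] / [4] / [8];  Q = [1, 4] / [2, 5] / [3] / [6]
  Insert 1 (step 7): P = [1, 6] / [2, 7] / [3] / [4] / [8];  Q = [1, 4] / [2, 5] / [3] / [6] / [7]
  Insert 5 (step 8): P = [1, 5] / [2, 6] / [3, 7] / [4] / [8];  Q = [1, 4] / [2, 5] / [3, 8] / [6] / [7]
Final shape: (2, 2, 2, 1, 1).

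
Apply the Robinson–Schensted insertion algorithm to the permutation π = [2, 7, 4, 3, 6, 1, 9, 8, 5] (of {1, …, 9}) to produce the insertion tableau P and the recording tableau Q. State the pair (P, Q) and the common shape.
P = [1, 3, 5, 8] / [2, 6] / [4, 9] / [7];  Q = [1, 2, 5, 7] / [3, 8] / [4, 9] / [6];  common shape = (4, 2, 2, 1)

Row-insert the values π_1, π_2, … into P one at a time, bumping the leftmost entry strictly greater than the inserted value down to the next row. The recording tableau Q records, in position (i, j), the step at which that cell was added to P.
  Insert 2 (step 1): P = [2];  Q = [1]
  Insert 7 (step 2): P = [2, 7];  Q = [1, 2]
  Insert 4 (step 3): P = [2, 4] / [7];  Q = [1, 2] / [3]
  Insert 3 (step 4): P = [2, 3] / [4] / [7];  Q = [1, 2] / [3] / [4]
  Insert 6 (step 5): P = [2, 3, 6] / [4] / [7];  Q = [1, 2, 5] / [3] / [4]
  Insert 1 (step 6): P = [1, 3, 6] / [2] / [4] / [7];  Q = [1, 2, 5] / [3] / [4] / [6]
  Insert 9 (step 7): P = [1, 3, 6, 9] / [2] / [4] / [7];  Q = [1, 2, 5, 7] / [3] / [4] / [6]
  Insert 8 (step 8): P = [1, 3, 6, 8] / [2, 9] / [4] / [7];  Q = [1, 2, 5, 7] / [3, 8] / [4] / [6]
  Insert 5 (step 9): P = [1, 3, 5, 8] / [2, 6] / [4, 9] / [7];  Q = [1, 2, 5, 7] / [3, 8] / [4, 9] / [6]
Final shape: (4, 2, 2, 1).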